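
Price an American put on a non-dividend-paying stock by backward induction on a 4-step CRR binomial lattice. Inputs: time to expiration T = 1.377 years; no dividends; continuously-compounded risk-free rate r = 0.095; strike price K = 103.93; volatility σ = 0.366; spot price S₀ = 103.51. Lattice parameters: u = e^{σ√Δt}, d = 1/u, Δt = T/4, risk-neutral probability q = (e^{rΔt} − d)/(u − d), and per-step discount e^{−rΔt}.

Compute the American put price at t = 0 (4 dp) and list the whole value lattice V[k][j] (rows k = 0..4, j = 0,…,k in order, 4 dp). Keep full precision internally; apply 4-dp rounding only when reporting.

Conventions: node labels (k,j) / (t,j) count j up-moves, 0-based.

params: Δt=0.34425 u=1.23954 d=0.80675 q=0.52333 e^(-rΔt)=0.96783
t_4 payoffs: 60.0834 36.5611 0.4200 0.0000 0.0000
k=3: node(3,0) S=54.3498 payoff=49.5802 vs cont=46.2363 → 49.5802 [stop]  node(3,1) S=83.5066 payoff=20.4234 vs cont=17.0795 → 20.4234 [stop]  node(3,2) S=128.3051 payoff=0.0000 vs cont=0.1938 → 0.1938 [wait]  node(3,3) S=197.1364 payoff=0.0000 vs cont=0.0000 → 0.0000 [wait]
k=2: node(2,0) S=67.3689 payoff=36.5611 vs cont=33.2172 → 36.5611 [stop]  node(2,1) S=103.5100 payoff=0.4200 vs cont=9.5201 → 9.5201 [wait]  node(2,2) S=159.0396 payoff=0.0000 vs cont=0.0894 → 0.0894 [wait]
k=1: node(1,0) S=83.5066 payoff=20.4234 vs cont=21.6886 → 21.6886 [wait]  node(1,1) S=128.3051 payoff=0.0000 vs cont=4.4372 → 4.4372 [wait]
k=0: node(0,0) S=103.5100 payoff=0.4200 vs cont=12.2530 → 12.2530 [wait]

price = 12.2530
tree:
12.2530
21.6886 4.4372
36.5611 9.5201 0.0894
49.5802 20.4234 0.1938 0.0000
60.0834 36.5611 0.4200 0.0000 0.0000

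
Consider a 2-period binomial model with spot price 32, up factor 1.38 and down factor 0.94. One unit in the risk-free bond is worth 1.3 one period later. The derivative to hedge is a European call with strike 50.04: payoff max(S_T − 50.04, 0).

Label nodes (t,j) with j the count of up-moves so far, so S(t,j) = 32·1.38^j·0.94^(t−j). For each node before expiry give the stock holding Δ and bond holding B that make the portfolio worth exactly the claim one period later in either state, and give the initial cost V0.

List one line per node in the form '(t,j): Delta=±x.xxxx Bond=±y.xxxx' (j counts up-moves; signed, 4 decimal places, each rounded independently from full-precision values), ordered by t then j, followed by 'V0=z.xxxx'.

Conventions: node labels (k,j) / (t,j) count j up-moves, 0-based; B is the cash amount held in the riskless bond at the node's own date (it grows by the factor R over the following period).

(0,0): Delta=0.4873 Bond=-11.2745
(1,0): Delta=0.0000 Bond=0.0000
(1,1): Delta=0.5610 Bond=-17.9139
V0=4.3179

Arbitrage-free pricing uses the up-move probability p* = (R−d)/(u−d) = 0.8182, discounting each step at R = 1.3.
Expiry values: V(2,0)=0.0000, V(2,1)=0.0000, V(2,2)=10.9008
(1,0): S=30.0800. Δ = (V_up−V_dn)/(S_up−S_dn) = (0.0000−0.0000)/(41.5104−28.2752) = 0.0000. V = [p*·0.0000 + (1−p*)·0.0000]/1.3 = 0.0000. B = V − Δ·S = 0.0000.
(1,1): S=44.1600. Δ = (V_up−V_dn)/(S_up−S_dn) = (10.9008−0.0000)/(60.9408−41.5104) = 0.5610. V = [p*·10.9008 + (1−p*)·0.0000]/1.3 = 6.8606. B = V − Δ·S = -17.9139.
(0,0): S=32.0000. Δ = (V_up−V_dn)/(S_up−S_dn) = (6.8606−0.0000)/(44.1600−30.0800) = 0.4873. V = [p*·6.8606 + (1−p*)·0.0000]/1.3 = 4.3179. B = V − Δ·S = -11.2745.
Check: Δ(0,0)·S0 + B(0,0) = 4.3179 = V0.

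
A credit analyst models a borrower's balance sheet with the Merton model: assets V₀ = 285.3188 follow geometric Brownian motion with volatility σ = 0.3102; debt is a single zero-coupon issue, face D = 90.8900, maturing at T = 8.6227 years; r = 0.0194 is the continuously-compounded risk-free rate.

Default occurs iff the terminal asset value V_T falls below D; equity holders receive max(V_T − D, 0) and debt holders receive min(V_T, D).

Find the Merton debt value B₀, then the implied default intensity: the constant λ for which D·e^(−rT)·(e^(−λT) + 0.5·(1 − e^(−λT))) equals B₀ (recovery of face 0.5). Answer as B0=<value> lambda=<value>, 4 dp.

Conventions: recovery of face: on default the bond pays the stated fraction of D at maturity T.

B0=72.6801 lambda=0.0134

Work the structural quantities from V₀ = 285.3188 against face 90.8900:
d₁ = [ln(V₀/D) + (r + σ²/2)T] / (σ√T)
   = [ln(285.3188/90.8900) + (0.0194 + 0.5·0.3102²)·8.6227] / (0.3102·√8.6227)
   = [1.143957 + 0.582136] / 0.910885 = 1.894963
d₂ = d₁ − σ√T = 1.894963 − 0.910885 = 0.984078
N(d₁) = 0.970951,  N(d₂) = 0.837462,  e^(−rT) = 0.845962
E₀ = V₀·N(d₁) − D·e^(−rT)·N(d₂)
   = 285.3188·0.970951 − 90.8900·0.845962·0.837462 = 212.638661
B₀ = V₀ − E₀ = 285.3188 − 212.638661 = 72.680139
e^(−λT) = (B₀·e^(rT)/D − 0.5)/(1 − 0.5) = (72.6801·1.182086/90.8900 − 0.5)/0.5 = 0.89050728
λ = −ln(0.89050728)/8.6227 = 0.013449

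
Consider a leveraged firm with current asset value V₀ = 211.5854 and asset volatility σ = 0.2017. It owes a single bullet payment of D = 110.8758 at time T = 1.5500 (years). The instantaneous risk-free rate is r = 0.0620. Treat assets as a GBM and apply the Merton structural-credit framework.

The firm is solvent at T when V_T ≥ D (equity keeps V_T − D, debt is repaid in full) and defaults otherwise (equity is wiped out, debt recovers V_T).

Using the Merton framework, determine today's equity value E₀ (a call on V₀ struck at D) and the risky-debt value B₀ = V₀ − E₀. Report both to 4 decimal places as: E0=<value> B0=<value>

E0=110.8850 B0=100.7004

With assets at 211.5854 and a single debt payment of 110.8758 at 1.5500 years:
d₁ = [ln(V₀/D) + (r + σ²/2)T] / (σ√T)
   = [ln(211.5854/110.8758) + (0.0620 + 0.5·0.2017²)·1.5500] / (0.2017·√1.5500)
   = [0.646218 + 0.127629] / 0.251114 = 3.081651
d₂ = d₁ − σ√T = 3.081651 − 0.251114 = 2.830537
N(d₁) = 0.998971,  N(d₂) = 0.997677,  e^(−rT) = 0.908373
E₀ = V₀·N(d₁) − D·e^(−rT)·N(d₂)
   = 211.5854·0.998971 − 110.8758·0.908373·0.997677 = 110.885032
B₀ = V₀ − E₀ = 211.5854 − 110.885032 = 100.700368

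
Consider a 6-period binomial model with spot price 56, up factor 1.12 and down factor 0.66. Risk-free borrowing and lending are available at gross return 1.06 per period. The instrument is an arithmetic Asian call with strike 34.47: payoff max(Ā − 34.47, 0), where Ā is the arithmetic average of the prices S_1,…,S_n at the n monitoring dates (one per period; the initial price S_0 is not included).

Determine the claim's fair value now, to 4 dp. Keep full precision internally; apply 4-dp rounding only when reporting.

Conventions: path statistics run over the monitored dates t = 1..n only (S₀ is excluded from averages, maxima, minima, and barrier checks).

No-arbitrage gives p* = (R−d)/(u−d) = 0.8696: enumerate every path, weight its payoff by its p*-probability, and discount by R^6.
Enumerate all 2^6 = 64 price paths (U = up ×1.12, D = down ×0.66); each path with k up-moves has probability p*^k·(1−p*)^(6−k).
DDDDDD: Ā=16.6202, payoff=0.0000, prob=0.000005
UDDDDD: Ā=28.2039, payoff=0.0000, prob=0.000033
DUDDDD: Ā=23.9106, payoff=0.0000, prob=0.000033
UUDDDD: Ā=40.5755, payoff=6.1055, prob=0.000219
DDUDDD: Ā=21.0770, payoff=0.0000, prob=0.000033
UDUDDD: Ā=35.7670, payoff=1.2970, prob=0.000219
DUUDDD: Ā=31.4736, payoff=0.0000, prob=0.000219
UUUDDD: Ā=53.4098, payoff=18.9398, prob=0.001459
DDDUDD: Ā=19.2068, payoff=0.0000, prob=0.000033
UDDUDD: Ā=32.5933, payoff=0.0000, prob=0.000219
DUDUDD: Ā=28.3000, payoff=0.0000, prob=0.000219
UUDUDD: Ā=48.0242, payoff=13.5542, prob=0.001459
DDUUDD: Ā=25.4664, payoff=0.0000, prob=0.000219
UDUUDD: Ā=43.2157, payoff=8.7457, prob=0.001459
DUUUDD: Ā=38.9224, payoff=4.4524, prob=0.001459
UUUUDD: Ā=66.0501, payoff=31.5801, prob=0.009727
DDDDUD: Ā=17.9725, payoff=0.0000, prob=0.000033
UDDDUD: Ā=30.4987, payoff=0.0000, prob=0.000219
DUDDUD: Ā=26.2054, payoff=0.0000, prob=0.000219
UUDDUD: Ā=44.4698, payoff=9.9998, prob=0.001459
DDUDUD: Ā=23.3718, payoff=0.0000, prob=0.000219
UDUDUD: Ā=39.6612, payoff=5.1912, prob=0.001459
DUUDUD: Ā=35.3679, payoff=0.8979, prob=0.001459
UUUDUD: Ā=60.0183, payoff=25.5483, prob=0.009727
DDDUUD: Ā=21.5016, payoff=0.0000, prob=0.000219
UDDUUD: Ā=36.4876, payoff=2.0176, prob=0.001459
DUDUUD: Ā=32.1943, payoff=0.0000, prob=0.001459
UUDUUD: Ā=54.6327, payoff=20.1627, prob=0.009727
DDUUUD: Ā=29.3607, payoff=0.0000, prob=0.001459
UDUUUD: Ā=49.8242, payoff=15.3542, prob=0.009727
DUUUUD: Ā=45.5308, payoff=11.0608, prob=0.009727
UUUUUD: Ā=77.2645, payoff=42.7945, prob=0.064849
DDDDDU: Ā=17.1578, payoff=0.0000, prob=0.000033
UDDDDU: Ā=29.1163, payoff=0.0000, prob=0.000219
DUDDDU: Ā=24.8230, payoff=0.0000, prob=0.000219
UUDDDU: Ā=42.1238, payoff=7.6538, prob=0.001459
DDUDDU: Ā=21.9894, payoff=0.0000, prob=0.000219
UDUDDU: Ā=37.3153, payoff=2.8453, prob=0.001459
DUUDDU: Ā=33.0220, payoff=0.0000, prob=0.001459
UUUDDU: Ā=56.0373, payoff=21.5673, prob=0.009727
DDDUDU: Ā=20.1192, payoff=0.0000, prob=0.000219
UDDUDU: Ā=34.1417, payoff=0.0000, prob=0.001459
DUDUDU: Ā=29.8483, payoff=0.0000, prob=0.001459
UUDUDU: Ā=50.6517, payoff=16.1817, prob=0.009727
DDUUDU: Ā=27.0147, payoff=0.0000, prob=0.001459
UDUUDU: Ā=45.8432, payoff=11.3732, prob=0.009727
DUUUDU: Ā=41.5498, payoff=7.0798, prob=0.009727
UUUUDU: Ā=70.5088, payoff=36.0388, prob=0.064849
DDDDUU: Ā=18.8849, payoff=0.0000, prob=0.000219
UDDDUU: Ā=32.0471, payoff=0.0000, prob=0.001459
DUDDUU: Ā=27.7537, payoff=0.0000, prob=0.001459
UUDDUU: Ā=47.0972, payoff=12.6272, prob=0.009727
DDUDUU: Ā=24.9201, payoff=0.0000, prob=0.001459
UDUDUU: Ā=42.2887, payoff=7.8187, prob=0.009727
DUUDUU: Ā=37.9954, payoff=3.5254, prob=0.009727
UUUDUU: Ā=64.4770, payoff=30.0070, prob=0.064849
DDDUUU: Ā=23.0500, payoff=0.0000, prob=0.001459
UDDUUU: Ā=39.1151, payoff=4.6451, prob=0.009727
DUDUUU: Ā=34.8217, payoff=0.3517, prob=0.009727
UUDUUU: Ā=59.0914, payoff=24.6214, prob=0.064849
DDUUUU: Ā=31.9881, payoff=0.0000, prob=0.009727
UDUUUU: Ā=54.2829, payoff=19.8129, prob=0.064849
DUUUUU: Ā=49.9896, payoff=15.5196, prob=0.064849
UUUUUU: Ā=84.8308, payoff=50.3608, prob=0.432328
Price = Σ prob·payoff / R^6 = 34.665805 / 1.418519 = 24.4380

price = 24.4380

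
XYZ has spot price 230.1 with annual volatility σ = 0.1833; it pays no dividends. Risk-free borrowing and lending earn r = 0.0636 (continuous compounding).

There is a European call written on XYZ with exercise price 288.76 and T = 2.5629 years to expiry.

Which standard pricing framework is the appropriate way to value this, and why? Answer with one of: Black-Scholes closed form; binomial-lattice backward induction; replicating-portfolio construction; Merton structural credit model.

framework: Black-Scholes closed form

Key observation: a European-exercise option on XYZ struck at 288.76 — a GBM underlying with constant parameters — admits an analytic price: the data contain no early exercise, no discrete tree, no debt structure.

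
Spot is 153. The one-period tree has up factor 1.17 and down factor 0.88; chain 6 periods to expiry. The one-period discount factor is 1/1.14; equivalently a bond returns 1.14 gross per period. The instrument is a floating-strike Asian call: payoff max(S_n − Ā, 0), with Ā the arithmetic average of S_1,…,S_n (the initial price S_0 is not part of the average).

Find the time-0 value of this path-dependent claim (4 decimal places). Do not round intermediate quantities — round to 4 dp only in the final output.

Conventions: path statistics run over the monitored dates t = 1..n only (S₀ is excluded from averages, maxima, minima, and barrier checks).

With p* = (R−d)/(u−d) = 0.8966, sum probability × payoff across the paths and divide by R^6.
Enumerate all 2^6 = 64 price paths (U = up ×1.17, D = down ×0.88); each path with k up-moves has probability p*^k·(1−p*)^(6−k).
DDDDDD: Ā=100.1564, payoff=0.0000, prob=0.000001
UDDDDD: Ā=133.1625, payoff=0.0000, prob=0.000011
DUDDDD: Ā=125.7675, payoff=0.0000, prob=0.000011
UUDDDD: Ā=167.2137, payoff=0.0000, prob=0.000092
DDUDDD: Ā=119.2599, payoff=0.0000, prob=0.000011
UDUDDD: Ā=158.5615, payoff=0.0000, prob=0.000092
DUUDDD: Ā=151.1665, payoff=0.0000, prob=0.000092
UUUDDD: Ā=200.9827, payoff=0.0000, prob=0.000798
DDDUDD: Ā=113.5332, payoff=0.0000, prob=0.000011
UDDUDD: Ā=150.9476, payoff=0.0000, prob=0.000092
DUDUDD: Ā=143.5526, payoff=0.0000, prob=0.000092
UUDUDD: Ā=190.8597, payoff=0.0000, prob=0.000798
DDUUDD: Ā=137.0450, payoff=0.0000, prob=0.000092
UDUUDD: Ā=182.2076, payoff=0.0000, prob=0.000798
DUUUDD: Ā=174.8126, payoff=0.0000, prob=0.000798
UUUUDD: Ā=232.4213, payoff=0.0000, prob=0.006914
DDDDUD: Ā=108.4938, payoff=0.0000, prob=0.000011
UDDDUD: Ā=144.2474, payoff=0.0000, prob=0.000092
DUDDUD: Ā=136.8524, payoff=0.0000, prob=0.000092
UUDDUD: Ā=181.9515, payoff=0.0000, prob=0.000798
DDUDUD: Ā=130.3448, payoff=0.0000, prob=0.000092
UDUDUD: Ā=173.2993, payoff=0.0000, prob=0.000798
DUUDUD: Ā=165.9043, payoff=1.0882, prob=0.000798
UUUDUD: Ā=220.5773, payoff=1.4468, prob=0.006914
DDDUUD: Ā=124.6181, payoff=0.9831, prob=0.000092
UDDUUD: Ā=165.6854, payoff=1.3071, prob=0.000798
DUDUUD: Ā=158.2904, payoff=8.7021, prob=0.000798
UUDUUD: Ā=210.4543, payoff=11.5698, prob=0.006914
DDUUUD: Ā=151.7828, payoff=15.2097, prob=0.000798
UDUUUD: Ā=201.8022, payoff=20.2220, prob=0.006914
DUUUUD: Ā=194.4072, payoff=27.6170, prob=0.006914
UUUUUD: Ā=258.4732, payoff=36.7180, prob=0.059924
DDDDDU: Ā=104.0590, payoff=0.0000, prob=0.000011
UDDDDU: Ā=138.3512, payoff=0.0000, prob=0.000092
DUDDDU: Ā=130.9562, payoff=0.0000, prob=0.000092
UUDDDU: Ā=174.1122, payoff=0.0000, prob=0.000798
DDUDDU: Ā=124.4486, payoff=1.1526, prob=0.000092
UDUDDU: Ā=165.4601, payoff=1.5325, prob=0.000798
DUUDDU: Ā=158.0651, payoff=8.9275, prob=0.000798
UUUDDU: Ā=210.1547, payoff=11.8695, prob=0.006914
DDDUDU: Ā=118.7219, payoff=6.8793, prob=0.000092
UDDUDU: Ā=157.8462, payoff=9.1464, prob=0.000798
DUDUDU: Ā=150.4512, payoff=16.5414, prob=0.000798
UUDUDU: Ā=200.0317, payoff=21.9925, prob=0.006914
DDUUDU: Ā=143.9436, payoff=23.0490, prob=0.000798
UDUUDU: Ā=191.3795, payoff=30.6446, prob=0.006914
DUUUDU: Ā=183.9845, payoff=38.0396, prob=0.006914
UUUUDU: Ā=244.6158, payoff=50.5754, prob=0.059924
DDDDUU: Ā=113.6824, payoff=11.9188, prob=0.000092
UDDDUU: Ā=151.1459, payoff=15.8466, prob=0.000798
DUDDUU: Ā=143.7509, payoff=23.2416, prob=0.000798
UUDDUU: Ā=191.1234, payoff=30.9007, prob=0.006914
DDUDUU: Ā=137.2433, payoff=29.7492, prob=0.000798
UDUDUU: Ā=182.4713, payoff=39.5529, prob=0.006914
DUUDUU: Ā=175.0763, payoff=46.9479, prob=0.006914
UUUDUU: Ā=232.7718, payoff=62.4194, prob=0.059924
DDDUUU: Ā=131.5166, payoff=35.4759, prob=0.000798
UDDUUU: Ā=174.8574, payoff=47.1668, prob=0.006914
DUDUUU: Ā=167.4624, payoff=54.5618, prob=0.006914
UUDUUU: Ā=222.6488, payoff=72.5424, prob=0.059924
DDUUUU: Ā=160.9548, payoff=61.0694, prob=0.006914
UDUUUU: Ā=213.9967, payoff=81.1945, prob=0.059924
DUUUUU: Ā=206.6017, payoff=88.5895, prob=0.059924
UUUUUU: Ā=274.6863, payoff=117.7838, prob=0.519340
Price = Σ prob·payoff / R^6 = 87.882961 / 2.194973 = 40.0383

price = 40.0383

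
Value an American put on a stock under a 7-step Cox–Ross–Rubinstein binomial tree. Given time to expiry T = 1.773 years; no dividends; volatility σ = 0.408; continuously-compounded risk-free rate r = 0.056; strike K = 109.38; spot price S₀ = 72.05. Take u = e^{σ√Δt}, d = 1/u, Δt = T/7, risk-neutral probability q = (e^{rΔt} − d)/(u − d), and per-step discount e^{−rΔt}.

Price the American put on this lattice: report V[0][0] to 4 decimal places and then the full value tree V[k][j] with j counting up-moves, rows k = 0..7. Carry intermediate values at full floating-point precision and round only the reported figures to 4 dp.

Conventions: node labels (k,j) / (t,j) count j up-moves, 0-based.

price = 39.0930
tree:
39.0930
50.7044 27.8388
61.5961 38.2609 17.5231
70.4661 50.7044 26.0927 8.8823
77.6895 61.5961 37.3300 14.8541 2.7625
83.5721 70.4661 50.7044 24.0885 5.4238 0.0000
88.3628 77.6895 61.5961 37.3300 10.6488 0.0000 0.0000
92.2641 83.5721 70.4661 50.7044 20.9071 0.0000 0.0000 0.0000

Δt=0.25329, u=1.22794, d=0.81437, q=0.48339, disc=e^(-rΔt)=0.98592
k=7 terminal: V=max(K-S,0) → 92.2641 83.5721 70.4661 50.7044 20.9071 0.0000 0.0000 0.0000
k=6: j=0 S=21.0172 intr=88.3628 cont=86.8223 V=88.3628[EX]; j=1 S=31.6905 intr=77.6895 cont=76.1490 V=77.6895[EX]; j=2 S=47.7839 intr=61.5961 cont=60.0556 V=61.5961[EX]; j=3 S=72.0500 intr=37.3300 cont=35.7895 V=37.3300[EX]; j=4 S=108.6392 intr=0.7408 cont=10.6488 V=10.6488[hold]; j=5 S=163.8097 intr=0.0000 cont=0.0000 V=0.0000[hold]; j=6 S=246.9973 intr=0.0000 cont=0.0000 V=0.0000[hold]
k=5: j=0 S=25.8079 intr=83.5721 cont=82.0316 V=83.5721[EX]; j=1 S=38.9139 intr=70.4661 cont=68.9256 V=70.4661[EX]; j=2 S=58.6756 intr=50.7044 cont=49.1639 V=50.7044[EX]; j=3 S=88.4729 intr=20.9071 cont=24.0885 V=24.0885[hold]; j=4 S=133.4022 intr=0.0000 cont=5.4238 V=5.4238[hold]; j=5 S=201.1481 intr=0.0000 cont=0.0000 V=0.0000[hold]
k=4: j=0 S=31.6905 intr=77.6895 cont=76.1490 V=77.6895[EX]; j=1 S=47.7839 intr=61.5961 cont=60.0556 V=61.5961[EX]; j=2 S=72.0500 intr=37.3300 cont=37.3057 V=37.3300[EX]; j=3 S=108.6392 intr=0.7408 cont=14.8541 V=14.8541[hold]; j=4 S=163.8097 intr=0.0000 cont=2.7625 V=2.7625[hold]
k=3: j=0 S=38.9139 intr=70.4661 cont=68.9256 V=70.4661[EX]; j=1 S=58.6756 intr=50.7044 cont=49.1639 V=50.7044[EX]; j=2 S=88.4729 intr=20.9071 cont=26.0927 V=26.0927[hold]; j=3 S=133.4022 intr=0.0000 cont=8.8823 V=8.8823[hold]
k=2: j=0 S=47.7839 intr=61.5961 cont=60.0556 V=61.5961[EX]; j=1 S=72.0500 intr=37.3300 cont=38.2609 V=38.2609[hold]; j=2 S=108.6392 intr=0.7408 cont=17.5231 V=17.5231[hold]
k=1: j=0 S=58.6756 intr=50.7044 cont=49.6075 V=50.7044[EX]; j=1 S=88.4729 intr=20.9071 cont=27.8388 V=27.8388[hold]
k=0: j=0 S=72.0500 intr=37.3300 cont=39.0930 V=39.0930[hold]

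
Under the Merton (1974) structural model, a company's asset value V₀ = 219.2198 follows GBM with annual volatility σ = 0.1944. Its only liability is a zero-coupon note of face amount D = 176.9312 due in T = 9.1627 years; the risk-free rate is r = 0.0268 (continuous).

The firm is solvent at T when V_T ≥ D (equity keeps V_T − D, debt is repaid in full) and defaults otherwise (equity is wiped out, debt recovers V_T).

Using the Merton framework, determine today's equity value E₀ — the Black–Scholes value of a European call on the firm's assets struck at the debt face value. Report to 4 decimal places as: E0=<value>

E0=93.2228

With assets at 219.2198 and a single debt payment of 176.9312 at 9.1627 years:
d₁ = [ln(V₀/D) + (r + σ²/2)T] / (σ√T)
   = [ln(219.2198/176.9312) + (0.0268 + 0.5·0.1944²)·9.1627] / (0.1944·√9.1627)
   = [0.214314 + 0.418696] / 0.588448 = 1.075728
d₂ = d₁ − σ√T = 1.075728 − 0.588448 = 0.487280
N(d₁) = 0.858975,  N(d₂) = 0.686970,  e^(−rT) = 0.782266
E₀ = V₀·N(d₁) − D·e^(−rT)·N(d₂)
   = 219.2198·0.858975 − 176.9312·0.782266·0.686970 = 93.222789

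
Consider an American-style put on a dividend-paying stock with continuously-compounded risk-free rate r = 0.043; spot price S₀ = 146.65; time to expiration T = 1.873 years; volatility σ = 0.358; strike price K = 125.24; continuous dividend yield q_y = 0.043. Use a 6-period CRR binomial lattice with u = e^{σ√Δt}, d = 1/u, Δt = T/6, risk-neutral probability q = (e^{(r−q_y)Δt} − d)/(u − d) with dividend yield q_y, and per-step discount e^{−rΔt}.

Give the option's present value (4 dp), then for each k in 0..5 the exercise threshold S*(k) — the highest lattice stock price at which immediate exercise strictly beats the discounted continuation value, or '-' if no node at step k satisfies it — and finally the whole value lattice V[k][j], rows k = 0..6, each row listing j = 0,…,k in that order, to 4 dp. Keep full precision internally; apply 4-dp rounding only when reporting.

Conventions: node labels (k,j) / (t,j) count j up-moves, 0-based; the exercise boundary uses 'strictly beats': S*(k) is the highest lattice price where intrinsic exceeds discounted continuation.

price = 16.6336
boundary = - - - - 65.8885 80.4781
tree:
16.6336
24.0916 8.0235
33.8637 12.8790 2.3337
45.8679 20.2179 4.3017 0.0000
59.3515 30.7756 7.9294 0.0000 0.0000
71.2962 44.7619 14.6161 0.0000 0.0000 0.0000
81.0755 59.3515 26.9418 0.0000 0.0000 0.0000 0.0000

Δt=0.31217  u=1.22143  d=0.81871  q=0.45016  discount=0.98667
step 6 (expiry): payoffs max(K−S,0) = 81.0755 59.3515 26.9418 0.0000 0.0000 0.0000 0.0000
step 5: (k=5,j=0): S=53.9438, K−S=71.2962, hold=70.3456 ⇒ V=71.2962 exercise | (k=5,j=1): S=80.4781, K−S=44.7619, hold=44.1651 ⇒ V=44.7619 exercise | (k=5,j=2): S=120.0643, K−S=5.1757, hold=14.6161 ⇒ V=14.6161 continue | (k=5,j=3): S=179.1225, K−S=0.0000, hold=0.0000 ⇒ V=0.0000 continue | (k=5,j=4): S=267.2308, K−S=0.0000, hold=0.0000 ⇒ V=0.0000 continue | (k=5,j=5): S=398.6785, K−S=0.0000, hold=0.0000 ⇒ V=0.0000 continue  boundary S*=80.4781
step 4: (k=4,j=0): S=65.8885, K−S=59.3515, hold=58.5602 ⇒ V=59.3515 exercise | (k=4,j=1): S=98.2982, K−S=26.9418, hold=30.7756 ⇒ V=30.7756 continue | (k=4,j=2): S=146.6500, K−S=0.0000, hold=7.9294 ⇒ V=7.9294 continue | (k=4,j=3): S=218.7854, K−S=0.0000, hold=0.0000 ⇒ V=0.0000 continue | (k=4,j=4): S=326.4034, K−S=0.0000, hold=0.0000 ⇒ V=0.0000 continue  boundary S*=65.8885
step 3: (k=3,j=0): S=80.4781, K−S=44.7619, hold=45.8679 ⇒ V=45.8679 continue | (k=3,j=1): S=120.0643, K−S=5.1757, hold=20.2179 ⇒ V=20.2179 continue | (k=3,j=2): S=179.1225, K−S=0.0000, hold=4.3017 ⇒ V=4.3017 continue | (k=3,j=3): S=267.2308, K−S=0.0000, hold=0.0000 ⇒ V=0.0000 continue  boundary S*=-
step 2: (k=2,j=0): S=98.2982, K−S=26.9418, hold=33.8637 ⇒ V=33.8637 continue | (k=2,j=1): S=146.6500, K−S=0.0000, hold=12.8790 ⇒ V=12.8790 continue | (k=2,j=2): S=218.7854, K−S=0.0000, hold=2.3337 ⇒ V=2.3337 continue  boundary S*=-
step 1: (k=1,j=0): S=120.0643, K−S=5.1757, hold=24.0916 ⇒ V=24.0916 continue | (k=1,j=1): S=179.1225, K−S=0.0000, hold=8.0235 ⇒ V=8.0235 continue  boundary S*=-
step 0: (k=0,j=0): S=146.6500, K−S=0.0000, hold=16.6336 ⇒ V=16.6336 continue  boundary S*=-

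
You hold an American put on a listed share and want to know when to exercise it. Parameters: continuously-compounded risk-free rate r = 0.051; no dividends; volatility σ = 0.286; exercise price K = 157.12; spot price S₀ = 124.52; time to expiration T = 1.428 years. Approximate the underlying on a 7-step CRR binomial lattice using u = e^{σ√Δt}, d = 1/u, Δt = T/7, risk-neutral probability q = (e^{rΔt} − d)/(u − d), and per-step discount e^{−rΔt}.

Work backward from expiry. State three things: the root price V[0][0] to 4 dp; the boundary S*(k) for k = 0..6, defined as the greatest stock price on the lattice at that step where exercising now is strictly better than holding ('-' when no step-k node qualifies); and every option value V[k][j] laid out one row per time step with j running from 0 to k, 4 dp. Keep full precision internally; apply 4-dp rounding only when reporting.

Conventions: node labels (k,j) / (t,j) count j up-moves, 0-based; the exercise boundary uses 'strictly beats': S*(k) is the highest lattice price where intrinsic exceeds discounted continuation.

price = 35.0946
boundary = - 109.4306 96.1697 109.4306 96.1697 109.4306 124.5200
tree:
35.0946
47.6894 23.6246
60.9503 34.1990 13.8744
72.6042 47.6894 21.8436 6.4455
82.8458 60.9503 33.0941 11.4023 1.7799
91.8464 72.6042 47.6894 19.6464 3.6563 0.0000
99.7563 82.8458 60.9503 32.6000 7.5111 0.0000 0.0000
106.7077 91.8464 72.6042 47.6894 15.4299 0.0000 0.0000 0.0000

Δt=0.20400, u=1.13789, d=0.87882, q=0.50812, disc=e^(-rΔt)=0.98965
k=7 terminal: V=max(K-S,0) → 106.7077 91.8464 72.6042 47.6894 15.4299 0.0000 0.0000 0.0000
k=6: j=0 S=57.3637 intr=99.7563 cont=98.1301 V=99.7563[EX]; j=1 S=74.2742 intr=82.8458 cont=81.2196 V=82.8458[EX]; j=2 S=96.1697 intr=60.9503 cont=59.3241 V=60.9503[EX]; j=3 S=124.5200 intr=32.6000 cont=30.9738 V=32.6000[EX]; j=4 S=161.2277 intr=0.0000 cont=7.5111 V=7.5111[hold]; j=5 S=208.7567 intr=0.0000 cont=0.0000 V=0.0000[hold]; j=6 S=270.2969 intr=0.0000 cont=0.0000 V=0.0000[hold]  S*(6)=124.5200
k=5: j=0 S=65.2736 intr=91.8464 cont=90.2202 V=91.8464[EX]; j=1 S=84.5158 intr=72.6042 cont=70.9780 V=72.6042[EX]; j=2 S=109.4306 intr=47.6894 cont=46.0632 V=47.6894[EX]; j=3 S=141.6901 intr=15.4299 cont=19.6464 V=19.6464[hold]; j=4 S=183.4595 intr=0.0000 cont=3.6563 V=3.6563[hold]; j=5 S=237.5422 intr=0.0000 cont=0.0000 V=0.0000[hold]  S*(5)=109.4306
k=4: j=0 S=74.2742 intr=82.8458 cont=81.2196 V=82.8458[EX]; j=1 S=96.1697 intr=60.9503 cont=59.3241 V=60.9503[EX]; j=2 S=124.5200 intr=32.6000 cont=33.0941 V=33.0941[hold]; j=3 S=161.2277 intr=0.0000 cont=11.4023 V=11.4023[hold]; j=4 S=208.7567 intr=0.0000 cont=1.7799 V=1.7799[hold]  S*(4)=96.1697
k=3: j=0 S=84.5158 intr=72.6042 cont=70.9780 V=72.6042[EX]; j=1 S=109.4306 intr=47.6894 cont=46.3117 V=47.6894[EX]; j=2 S=141.6901 intr=15.4299 cont=21.8436 V=21.8436[hold]; j=3 S=183.4595 intr=0.0000 cont=6.4455 V=6.4455[hold]  S*(3)=109.4306
k=2: j=0 S=96.1697 intr=60.9503 cont=59.3241 V=60.9503[EX]; j=1 S=124.5200 intr=32.6000 cont=34.1990 V=34.1990[hold]; j=2 S=161.2277 intr=0.0000 cont=13.8744 V=13.8744[hold]  S*(2)=96.1697
k=1: j=0 S=109.4306 intr=47.6894 cont=46.8673 V=47.6894[EX]; j=1 S=141.6901 intr=15.4299 cont=23.6246 V=23.6246[hold]  S*(1)=109.4306
k=0: j=0 S=124.5200 intr=32.6000 cont=35.0946 V=35.0946[hold]  S*(0)=-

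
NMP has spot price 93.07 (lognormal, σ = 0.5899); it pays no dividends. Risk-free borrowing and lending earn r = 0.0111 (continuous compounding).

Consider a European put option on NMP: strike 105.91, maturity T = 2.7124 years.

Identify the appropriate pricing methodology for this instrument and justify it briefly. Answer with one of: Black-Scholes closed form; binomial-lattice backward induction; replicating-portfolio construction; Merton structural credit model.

Key observation: a European-exercise option on NMP struck at 105.91 — a GBM underlying with constant parameters — admits an analytic price: the data contain no early exercise, no discrete tree, no debt structure.

framework: Black-Scholes closed form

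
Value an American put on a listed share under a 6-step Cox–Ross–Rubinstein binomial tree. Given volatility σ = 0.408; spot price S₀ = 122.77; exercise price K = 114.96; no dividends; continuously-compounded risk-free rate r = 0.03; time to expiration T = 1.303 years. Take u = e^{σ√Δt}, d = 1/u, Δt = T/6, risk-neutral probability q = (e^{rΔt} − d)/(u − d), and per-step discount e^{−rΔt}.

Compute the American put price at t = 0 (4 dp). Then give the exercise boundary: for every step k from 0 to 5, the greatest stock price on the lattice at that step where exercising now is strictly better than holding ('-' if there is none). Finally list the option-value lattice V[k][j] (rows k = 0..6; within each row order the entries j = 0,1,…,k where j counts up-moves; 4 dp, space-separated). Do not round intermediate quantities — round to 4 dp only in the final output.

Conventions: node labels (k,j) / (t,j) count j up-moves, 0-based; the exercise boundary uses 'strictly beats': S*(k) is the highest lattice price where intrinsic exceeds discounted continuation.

price = 16.2620
boundary = - - - 69.4019 57.3849 69.4019
tree:
16.2620
23.8045 7.9724
33.6546 13.0146 2.3905
45.5581 20.6835 4.5373 0.0000
57.5751 31.6304 8.6119 0.0000 0.0000
67.5113 45.5581 16.3457 0.0000 0.0000 0.0000
75.7271 57.5751 31.0246 0.0000 0.0000 0.0000 0.0000

Δt=0.21717, u=1.20941, d=0.82685, q=0.46970, disc=e^(-rΔt)=0.99351
k=6 terminal: V=max(K-S,0) → 75.7271 57.5751 31.0246 0.0000 0.0000 0.0000 0.0000
k=5: j=0 S=47.4487 intr=67.5113 cont=66.7648 V=67.5113[EX]; j=1 S=69.4019 intr=45.5581 cont=44.8115 V=45.5581[EX]; j=2 S=101.5123 intr=13.4477 cont=16.3457 V=16.3457[hold]; j=3 S=148.4793 intr=0.0000 cont=0.0000 V=0.0000[hold]; j=4 S=217.1766 intr=0.0000 cont=0.0000 V=0.0000[hold]; j=5 S=317.6582 intr=0.0000 cont=0.0000 V=0.0000[hold]  S*(5)=69.4019
k=4: j=0 S=57.3849 intr=57.5751 cont=56.8285 V=57.5751[EX]; j=1 S=83.9354 intr=31.0246 cont=31.6304 V=31.6304[hold]; j=2 S=122.7700 intr=0.0000 cont=8.6119 V=8.6119[hold]; j=3 S=179.5723 intr=0.0000 cont=0.0000 V=0.0000[hold]; j=4 S=262.6555 intr=0.0000 cont=0.0000 V=0.0000[hold]  S*(4)=57.3849
k=3: j=0 S=69.4019 intr=45.5581 cont=45.0942 V=45.5581[EX]; j=1 S=101.5123 intr=13.4477 cont=20.6835 V=20.6835[hold]; j=2 S=148.4793 intr=0.0000 cont=4.5373 V=4.5373[hold]; j=3 S=217.1766 intr=0.0000 cont=0.0000 V=0.0000[hold]  S*(3)=69.4019
k=2: j=0 S=83.9354 intr=31.0246 cont=33.6546 V=33.6546[hold]; j=1 S=122.7700 intr=0.0000 cont=13.0146 V=13.0146[hold]; j=2 S=179.5723 intr=0.0000 cont=2.3905 V=2.3905[hold]  S*(2)=-
k=1: j=0 S=101.5123 intr=13.4477 cont=23.8045 V=23.8045[hold]; j=1 S=148.4793 intr=0.0000 cont=7.9724 V=7.9724[hold]  S*(1)=-
k=0: j=0 S=122.7700 intr=0.0000 cont=16.2620 V=16.2620[hold]  S*(0)=-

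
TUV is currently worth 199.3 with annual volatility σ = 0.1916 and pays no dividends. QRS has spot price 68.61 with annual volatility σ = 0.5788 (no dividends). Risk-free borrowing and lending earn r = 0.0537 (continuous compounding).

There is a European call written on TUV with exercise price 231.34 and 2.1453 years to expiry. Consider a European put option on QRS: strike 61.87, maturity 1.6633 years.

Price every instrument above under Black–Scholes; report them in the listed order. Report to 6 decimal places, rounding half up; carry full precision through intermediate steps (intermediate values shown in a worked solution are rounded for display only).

price(TUV call K=231.34) = 19.353161
price(QRS put K=61.87) = 12.778127

[TUV call K=231.34]
σ√T = 0.1916·√2.1453 = 0.280634
d₁ = (ln(S/K) + (r+σ²/2)T) / (σ√T) = (ln(199.3/231.34) + (0.0537+0.1916²/2)·2.1453) / 0.280634 = (-0.149077 + 0.154580) / 0.280634 = 0.019609
d₂ = d₁ − σ√T = 0.019609 − 0.280634 = -0.261025
e^{−rT} = 0.891186
N(d₁) = 0.507822,  N(d₂) = 0.397037
price = S·N(d₁) − K·e^{−rT}·N(d₂) = 101.208992 − 81.855831 = 19.353161
[QRS put K=61.87]
σ√T = 0.5788·√1.6633 = 0.746473
d₁ = (ln(S/K) + (r+σ²/2)T) / (σ√T) = (ln(68.61/61.87) + (0.0537+0.5788²/2)·1.6633) / 0.746473 = (0.103403 + 0.367930) / 0.746473 = 0.631413
d₂ = d₁ − σ√T = 0.631413 − 0.746473 = -0.115059
e^{−rT} = 0.914554
N(−d₁) = 0.263885,  N(−d₂) = 0.545801
price = K·e^{−rT}·N(−d₂) − S·N(−d₁) = 30.883287 − 18.105160 = 12.778127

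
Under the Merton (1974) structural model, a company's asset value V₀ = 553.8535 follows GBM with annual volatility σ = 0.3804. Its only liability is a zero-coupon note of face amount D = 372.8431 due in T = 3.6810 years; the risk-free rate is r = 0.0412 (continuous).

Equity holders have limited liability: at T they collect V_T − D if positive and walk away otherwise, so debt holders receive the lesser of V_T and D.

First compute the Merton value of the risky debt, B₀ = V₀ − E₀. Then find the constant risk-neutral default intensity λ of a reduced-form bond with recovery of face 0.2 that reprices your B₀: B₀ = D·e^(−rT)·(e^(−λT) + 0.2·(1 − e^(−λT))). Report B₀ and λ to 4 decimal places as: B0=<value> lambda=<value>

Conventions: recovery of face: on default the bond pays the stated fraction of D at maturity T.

B0=281.5714 lambda=0.0446

Equity is a call on the firm's assets struck at D = 372.8431:
d₁ = [ln(V₀/D) + (r + σ²/2)T] / (σ√T)
   = [ln(553.8535/372.8431) + (0.0412 + 0.5·0.3804²)·3.6810] / (0.3804·√3.6810)
   = [0.395743 + 0.417985] / 0.729833 = 1.114951
d₂ = d₁ − σ√T = 1.114951 − 0.729833 = 0.385118
N(d₁) = 0.867564,  N(d₂) = 0.649925,  e^(−rT) = 0.859283
E₀ = V₀·N(d₁) − D·e^(−rT)·N(d₂)
   = 553.8535·0.867564 − 372.8431·0.859283·0.649925 = 272.282051
B₀ = V₀ − E₀ = 553.8535 − 272.282051 = 281.571449
e^(−λT) = (B₀·e^(rT)/D − 0.2)/(1 − 0.2) = (281.5714·1.163761/372.8431 − 0.2)/0.8 = 0.84859174
λ = −ln(0.84859174)/3.6810 = 0.044601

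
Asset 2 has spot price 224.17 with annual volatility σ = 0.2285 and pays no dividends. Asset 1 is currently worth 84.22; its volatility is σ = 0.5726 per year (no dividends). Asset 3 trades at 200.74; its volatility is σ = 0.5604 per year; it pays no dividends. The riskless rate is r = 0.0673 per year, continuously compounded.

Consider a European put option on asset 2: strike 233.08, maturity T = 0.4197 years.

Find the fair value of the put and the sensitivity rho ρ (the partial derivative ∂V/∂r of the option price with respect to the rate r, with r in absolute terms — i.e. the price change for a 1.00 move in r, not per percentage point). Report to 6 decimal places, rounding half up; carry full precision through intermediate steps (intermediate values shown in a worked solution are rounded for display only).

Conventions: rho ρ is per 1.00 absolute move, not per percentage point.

σ√T = 0.2285·√0.4197 = 0.148032
d₁ = (ln(S/K) + (r+σ²/2)T) / (σ√T) = (ln(224.17/233.08) + (0.0673+0.2285²/2)·0.4197) / 0.148032 = (-0.038977 + 0.039203) / 0.148032 = 0.001523
d₂ = d₁ − σ√T = 0.001523 − 0.148032 = -0.146509
e^{−rT} = 0.972149
N(−d₁) = 0.499392,  N(−d₂) = 0.558240
Put price V = K·e^{−rT}·N(−d₂) − S·N(−d₁) = 126.490827 − 111.948768 = 14.542059
ρ = −K·T·e^{−rT}·N(−d₂) = -53.088200

price = 14.542059
ρ = -53.088200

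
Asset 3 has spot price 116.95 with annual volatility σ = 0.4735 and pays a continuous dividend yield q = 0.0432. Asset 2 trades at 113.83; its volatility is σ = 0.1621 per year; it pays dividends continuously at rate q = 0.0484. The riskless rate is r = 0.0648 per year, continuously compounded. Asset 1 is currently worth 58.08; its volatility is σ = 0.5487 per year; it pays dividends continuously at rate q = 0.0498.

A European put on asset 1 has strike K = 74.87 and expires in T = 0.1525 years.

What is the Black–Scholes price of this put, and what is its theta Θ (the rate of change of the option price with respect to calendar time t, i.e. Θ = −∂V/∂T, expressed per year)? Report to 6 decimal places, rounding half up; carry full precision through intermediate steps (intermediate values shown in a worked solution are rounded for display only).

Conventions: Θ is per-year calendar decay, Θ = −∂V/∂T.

price = 17.318001
Θ = -7.277159

σ√T = 0.5487·√0.1525 = 0.214274
d₁ = (ln(S/K) + (r−q+σ²/2)T) / (σ√T) = (ln(58.08/74.87) + (0.0648−0.0498+0.5487²/2)·0.1525) / 0.214274 = (-0.253932 + 0.025244) / 0.214274 = -1.067267
d₂ = d₁ − σ√T = -1.067267 − 0.214274 = -1.281541
e^{−rT} = 0.990167
e^{−qT} = 0.992434
N(−d₁) = 0.857074,  N(−d₂) = 0.899998
Put price V = K·e^{−rT}·N(−d₂) − S·e^{−qT}·N(−d₁) = 66.720260 − 49.402259 = 17.318001
φ(d₁) = (1/√(2π))·e^{−d₁²/2} = 0.225718
Θ = −S·e^{−qT}·φ(d₁)·σ/(2√T) − q·S·e^{−qT}·N(−d₁) + r·K·e^{−rT}·N(−d₂) = −9.140400 − 2.460233 + 4.323473 = -7.277159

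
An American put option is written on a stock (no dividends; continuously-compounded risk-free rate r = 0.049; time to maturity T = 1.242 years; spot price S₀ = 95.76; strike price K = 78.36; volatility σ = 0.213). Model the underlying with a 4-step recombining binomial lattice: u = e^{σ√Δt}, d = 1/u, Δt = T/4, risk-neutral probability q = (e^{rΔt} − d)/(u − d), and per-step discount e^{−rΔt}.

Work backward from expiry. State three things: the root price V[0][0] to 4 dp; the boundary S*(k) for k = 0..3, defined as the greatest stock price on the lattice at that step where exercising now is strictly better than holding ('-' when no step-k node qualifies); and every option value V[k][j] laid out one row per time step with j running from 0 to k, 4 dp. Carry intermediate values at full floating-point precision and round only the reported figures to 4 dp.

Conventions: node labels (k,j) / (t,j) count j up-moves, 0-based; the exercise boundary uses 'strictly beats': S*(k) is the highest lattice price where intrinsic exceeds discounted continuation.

Δt=0.31050, u=1.12602, d=0.88808, q=0.53480, disc=e^(-rΔt)=0.98490
k=4 terminal: V=max(K-S,0) → 18.7938 2.8347 0.0000 0.0000 0.0000
k=3: j=0 S=67.0728 intr=11.2872 cont=10.1040 V=11.2872[EX]; j=1 S=85.0429 intr=0.0000 cont=1.2988 V=1.2988[hold]; j=2 S=107.8276 intr=0.0000 cont=0.0000 V=0.0000[hold]; j=3 S=136.7169 intr=0.0000 cont=0.0000 V=0.0000[hold]  S*(3)=67.0728
k=2: j=0 S=75.5253 intr=2.8347 cont=5.8557 V=5.8557[hold]; j=1 S=95.7600 intr=0.0000 cont=0.5951 V=0.5951[hold]; j=2 S=121.4160 intr=0.0000 cont=0.0000 V=0.0000[hold]  S*(2)=-
k=1: j=0 S=85.0429 intr=0.0000 cont=2.9964 V=2.9964[hold]; j=1 S=107.8276 intr=0.0000 cont=0.2727 V=0.2727[hold]  S*(1)=-
k=0: j=0 S=95.7600 intr=0.0000 cont=1.5165 V=1.5165[hold]  S*(0)=-

price = 1.5165
boundary = - - - 67.0728
tree:
1.5165
2.9964 0.2727
5.8557 0.5951 0.0000
11.2872 1.2988 0.0000 0.0000
18.7938 2.8347 0.0000 0.0000 0.0000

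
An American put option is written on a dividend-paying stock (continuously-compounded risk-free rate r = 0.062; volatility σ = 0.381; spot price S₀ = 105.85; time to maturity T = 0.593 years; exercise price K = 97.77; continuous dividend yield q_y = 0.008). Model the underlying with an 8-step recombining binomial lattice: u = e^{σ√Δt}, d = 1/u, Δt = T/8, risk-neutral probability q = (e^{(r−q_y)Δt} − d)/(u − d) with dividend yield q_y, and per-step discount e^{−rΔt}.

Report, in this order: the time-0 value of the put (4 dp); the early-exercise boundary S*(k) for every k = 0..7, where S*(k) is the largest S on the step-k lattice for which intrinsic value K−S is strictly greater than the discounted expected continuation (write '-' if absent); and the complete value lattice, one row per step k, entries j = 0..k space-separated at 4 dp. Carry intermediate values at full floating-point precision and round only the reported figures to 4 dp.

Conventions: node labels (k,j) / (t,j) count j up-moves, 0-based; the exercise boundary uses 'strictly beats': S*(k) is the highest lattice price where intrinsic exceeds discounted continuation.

Δt=0.07412, u=1.10930, d=0.90147, q=0.49339, disc=e^(-rΔt)=0.99541
k=8 terminal: V=max(K-S,0) → 51.6071 40.9642 27.8676 11.7516 0.0000 0.0000 0.0000 0.0000 0.0000
k=7: j=0 S=51.2086 intr=46.5614 cont=46.1434 V=46.5614[EX]; j=1 S=63.0148 intr=34.7552 cont=34.3443 V=34.7552[EX]; j=2 S=77.5429 intr=20.2271 cont=19.8248 V=20.2271[EX]; j=3 S=95.4204 intr=2.3496 cont=5.9262 V=5.9262[hold]; j=4 S=117.4196 intr=0.0000 cont=0.0000 V=0.0000[hold]; j=5 S=144.4907 intr=0.0000 cont=0.0000 V=0.0000[hold]; j=6 S=177.8031 intr=0.0000 cont=0.0000 V=0.0000[hold]; j=7 S=218.7956 intr=0.0000 cont=0.0000 V=0.0000[hold]  S*(7)=77.5429
k=6: j=0 S=56.8058 intr=40.9642 cont=40.5496 V=40.9642[EX]; j=1 S=69.9024 intr=27.8676 cont=27.4607 V=27.8676[EX]; j=2 S=86.0184 intr=11.7516 cont=13.1108 V=13.1108[hold]; j=3 S=105.8500 intr=0.0000 cont=2.9885 V=2.9885[hold]; j=4 S=130.2537 intr=0.0000 cont=0.0000 V=0.0000[hold]; j=5 S=160.2838 intr=0.0000 cont=0.0000 V=0.0000[hold]; j=6 S=197.2372 intr=0.0000 cont=0.0000 V=0.0000[hold]  S*(6)=69.9024
k=5: j=0 S=63.0148 intr=34.7552 cont=34.3443 V=34.7552[EX]; j=1 S=77.5429 intr=20.2271 cont=20.4924 V=20.4924[hold]; j=2 S=95.4204 intr=2.3496 cont=8.0794 V=8.0794[hold]; j=3 S=117.4196 intr=0.0000 cont=1.5071 V=1.5071[hold]; j=4 S=144.4907 intr=0.0000 cont=0.0000 V=0.0000[hold]; j=5 S=177.8031 intr=0.0000 cont=0.0000 V=0.0000[hold]  S*(5)=63.0148
k=4: j=0 S=69.9024 intr=27.8676 cont=27.5910 V=27.8676[EX]; j=1 S=86.0184 intr=11.7516 cont=14.3021 V=14.3021[hold]; j=2 S=105.8500 intr=0.0000 cont=4.8145 V=4.8145[hold]; j=3 S=130.2537 intr=0.0000 cont=0.7600 V=0.7600[hold]; j=4 S=160.2838 intr=0.0000 cont=0.0000 V=0.0000[hold]  S*(4)=69.9024
k=3: j=0 S=77.5429 intr=20.2271 cont=21.0774 V=21.0774[hold]; j=1 S=95.4204 intr=2.3496 cont=9.5769 V=9.5769[hold]; j=2 S=117.4196 intr=0.0000 cont=2.8011 V=2.8011[hold]; j=3 S=144.4907 intr=0.0000 cont=0.3833 V=0.3833[hold]  S*(3)=-
k=2: j=0 S=86.0184 intr=11.7516 cont=15.3326 V=15.3326[hold]; j=1 S=105.8500 intr=0.0000 cont=6.2052 V=6.2052[hold]; j=2 S=130.2537 intr=0.0000 cont=1.6008 V=1.6008[hold]  S*(2)=-
k=1: j=0 S=95.4204 intr=2.3496 cont=10.7796 V=10.7796[hold]; j=1 S=117.4196 intr=0.0000 cont=3.9154 V=3.9154[hold]  S*(1)=-
k=0: j=0 S=105.8500 intr=0.0000 cont=7.3590 V=7.3590[hold]  S*(0)=-

price = 7.3590
boundary = - - - - 69.9024 63.0148 69.9024 77.5429
tree:
7.3590
10.7796 3.9154
15.3326 6.2052 1.6008
21.0774 9.5769 2.8011 0.3833
27.8676 14.3021 4.8145 0.7600 0.0000
34.7552 20.4924 8.0794 1.5071 0.0000 0.0000
40.9642 27.8676 13.1108 2.9885 0.0000 0.0000 0.0000
46.5614 34.7552 20.2271 5.9262 0.0000 0.0000 0.0000 0.0000
51.6071 40.9642 27.8676 11.7516 0.0000 0.0000 0.0000 0.0000 0.0000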